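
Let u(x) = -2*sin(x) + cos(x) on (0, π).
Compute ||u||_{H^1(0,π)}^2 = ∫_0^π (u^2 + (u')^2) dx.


||u||_{H^1(0,π)}^2 = 5*π

u'(x) = -sin(x) - 2*cos(x).
Expand u² and (u')² and integrate term by term on (0, π), using: for integers n ≥ 1, ∫_0^π sin²(nx) dx = ∫_0^π cos²(nx) dx = π/2; for n ≠ n', ∫_0^π sin(nx)sin(n'x) dx = ∫_0^π cos(nx)cos(n'x) dx = 0; and by product-to-sum, ∫_0^π sin(nx)cos(n'x) dx = ½∫_0^π [sin((n+n')x) + sin((n−n')x)] dx, which is 0 when n+n' is even and 2n/(n²−n'²) when n+n' is odd (it need not vanish on (0, π)).
  u² squared terms: (-2)²·∫sin(x)² dx = 4·π/2 = 2*π;  (1)²·∫cos(x)² dx = 1·π/2 = π/2.
  u² cross terms: 2·(-2)·(1)·∫sin(x)·cos(x) dx = -4·(0) = 0.
  So ∫_0^π u² dx = 2*π + π/2 + 0 = 5*π/2.
  (u')² squared terms: (-1)²·∫sin(x)² dx = 1·π/2 = π/2;  (-2)²·∫cos(x)² dx = 4·π/2 = 2*π.
  (u')² cross terms: 2·(-1)·(-2)·∫sin(x)·cos(x) dx = 4·(0) = 0.
  So ∫_0^π (u')² dx = π/2 + 2*π + 0 = 5*π/2.
||u||_{H^1}^2 = (5*π/2) + (5*π/2) = 5*π.


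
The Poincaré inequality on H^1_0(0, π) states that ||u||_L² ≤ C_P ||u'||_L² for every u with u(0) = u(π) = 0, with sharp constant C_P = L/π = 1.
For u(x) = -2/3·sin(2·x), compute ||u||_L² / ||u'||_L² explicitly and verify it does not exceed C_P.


||u||_L² / ||u'||_L² = 1/2 < C_P = 1.

u(x) = -2/3·sin(2·x), so u'(x) = -4*cos(2*x)/3.
Writing u(x) = A·sin(kπx/L) with A = -2/3 and k = 2, use ∫_0^L sin²(kπx/L) dx = L/2 and ∫_0^L cos²(kπx/L) dx = L/2.
u² = 4/9·sin²(2·x) and (u')² = 16/9·cos²(2·x), and each of sin², cos² integrates to L/2 = π/2 over (0, π).
∫_0^π u² dx = 2*π/9, so ||u||_L² = sqrt(2)*sqrt(π)/3.
∫_0^π (u')² dx = 8*π/9, so ||u'||_L² = 2*sqrt(2)*sqrt(π)/3.
Ratio ||u||_L² / ||u'||_L² = 1/2.
Sharp Poincaré constant on H^1_0(0, π) is C_P = L/π = 1, achieved by sin(x).
This is the k = 2 harmonic; the ratio L/(kπ) is strictly less than C_P = L/π, consistent with the sharp inequality ||u||_L² ≤ C_P ||u'||_L².


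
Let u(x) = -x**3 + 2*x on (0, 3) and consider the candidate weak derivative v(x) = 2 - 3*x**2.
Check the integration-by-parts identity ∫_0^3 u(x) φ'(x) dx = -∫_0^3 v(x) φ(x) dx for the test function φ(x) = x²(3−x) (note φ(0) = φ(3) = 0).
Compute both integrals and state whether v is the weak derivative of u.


LHS = 297/5, RHS = 297/5. Yes, v = u' weakly.

u(x) = -x**3 + 2*x, classical derivative u'(x) = 2 - 3*x**2.
φ(x) = x²(3−x), so φ'(x) = 3*x*(2 - x).
Note φ(0) = φ(3) = 0, so the boundary term u·φ vanishes.
LHS = ∫_0^3 u(x) φ'(x) dx = ∫_0^3 (3*x^5 - 6*x^4 - 6*x^3 + 12*x^2) dx. Term by term:
  ∫_0^3 3*x^5 dx = 729/2;  ∫_0^3 -6*x^4 dx = -1458/5;  ∫_0^3 -6*x^3 dx = -243/2;
  ∫_0^3 12*x^2 dx = 108.
Sum: 729/2 − 1458/5 − 243/2 + 108 = 297/5.
So LHS = 297/5.
∫_0^3 v(x) φ(x) dx = ∫_0^3 (3*x^5 - 9*x^4 - 2*x^3 + 6*x^2) dx. Term by term:
  ∫_0^3 3*x^5 dx = 729/2;  ∫_0^3 -9*x^4 dx = -2187/5;  ∫_0^3 -2*x^3 dx = -81/2;
  ∫_0^3 6*x^2 dx = 54.
Sum: 729/2 − 2187/5 − 81/2 + 54 = -297/5.
So RHS = -∫_0^3 v(x) φ(x) dx = 297/5.
LHS = RHS, so the identity holds for this test φ.
Moreover u is smooth here and v(x) = u'(x) = 2 - 3*x**2 pointwise, so the identity holds for every test function. Hence v is the weak derivative of u.


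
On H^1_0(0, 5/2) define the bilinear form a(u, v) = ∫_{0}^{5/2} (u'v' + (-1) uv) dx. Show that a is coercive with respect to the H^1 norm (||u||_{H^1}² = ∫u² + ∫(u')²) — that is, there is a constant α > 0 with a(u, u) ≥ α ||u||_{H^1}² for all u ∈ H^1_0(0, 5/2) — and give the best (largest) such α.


α = (-25 + 4*π^2)/(25 + 4*π^2)

Coercivity of a(·,·) on H^1_0(0, 5/2) means a(u, u) ≥ α ||u||_{H^1}² for every u ∈ H^1_0.
The interval has length L = 5/2, and Poincaré/coercivity depend only on L. Here a(u, u) = ∫(u')² + (-1)·∫u².
Here c = -1 < 0 with |c| < (π/L)² = 4*π^2/25, so coercivity still holds. The condition a(u,u) ≥ α||u||_{H^1}² reads (1−α)∫(u')² ≥ (α−c)∫u². Any admissible α is ≤ 1 (rapidly oscillating u have ∫u²/∫(u')² → 0), and α = 1 would force 0 ≥ (1−c)∫u², impossible since c < 1; so 1−α > 0. By the sharp Poincaré inequality on H^1_0 of an interval of length L, ∫(u')² ≥ (π/L)²∫u² with equality for the first sine mode sin(π(x−x₀)/L) (x₀ the left endpoint), so the inequality holds for all u iff (1−α)(π/L)² ≥ α − c, i.e. α ≤ ((π/L)² + c)/((π/L)² + 1) = (1 + c(L/π)²)/(1 + (L/π)²). (Direct route, valid since c ≤ 0: Poincaré gives c∫u² ≥ c(L/π)²∫(u')², so a(u,u) ≥ (1 + c(L/π)²)∫(u')², while ||u||_{H^1}² ≤ (1 + (L/π)²)∫(u')²; dividing yields the same α.) With (π/L)² = 4*π^2/25 and c = -1, the largest admissible constant is α = ((π/L)² + c)/((π/L)² + 1).
Simplifying, α = (-25 + 4*π^2)/(25 + 4*π^2).


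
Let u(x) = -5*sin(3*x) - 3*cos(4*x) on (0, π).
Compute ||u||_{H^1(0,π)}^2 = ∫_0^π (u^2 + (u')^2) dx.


||u||_{H^1(0,π)}^2 = -3060/7 + 403*π/2

u'(x) = 12*sin(4*x) - 15*cos(3*x).
Expand u² and (u')² and integrate term by term on (0, π), using: for integers n ≥ 1, ∫_0^π sin²(nx) dx = ∫_0^π cos²(nx) dx = π/2; for n ≠ n', ∫_0^π sin(nx)sin(n'x) dx = ∫_0^π cos(nx)cos(n'x) dx = 0; and by product-to-sum, ∫_0^π sin(nx)cos(n'x) dx = ½∫_0^π [sin((n+n')x) + sin((n−n')x)] dx, which is 0 when n+n' is even and 2n/(n²−n'²) when n+n' is odd (it need not vanish on (0, π)).
  u² squared terms: (-5)²·∫sin(3x)² dx = 25·π/2 = 25*π/2;  (-3)²·∫cos(4x)² dx = 9·π/2 = 9*π/2.
  u² cross terms: 2·(-5)·(-3)·∫sin(3x)·cos(4x) dx = 30·(-6/7) = -180/7.
  So ∫_0^π u² dx = 25*π/2 + 9*π/2 − 180/7 = -180/7 + 17*π.
  (u')² squared terms: (-15)²·∫cos(3x)² dx = 225·π/2 = 225*π/2;  (12)²·∫sin(4x)² dx = 144·π/2 = 72*π.
  (u')² cross terms: 2·(-15)·(12)·∫cos(3x)·sin(4x) dx = -360·(8/7) = -2880/7.
  So ∫_0^π (u')² dx = 225*π/2 + 72*π − 2880/7 = -2880/7 + 369*π/2.
||u||_{H^1}^2 = (-180/7 + 17*π) + (-2880/7 + 369*π/2) = -3060/7 + 403*π/2.


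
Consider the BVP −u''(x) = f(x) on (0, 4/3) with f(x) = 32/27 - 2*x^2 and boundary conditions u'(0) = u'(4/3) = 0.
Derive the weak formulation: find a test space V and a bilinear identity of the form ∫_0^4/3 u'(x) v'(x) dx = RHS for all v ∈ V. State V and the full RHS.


V = H^1(0, 4/3) (no boundary constraint on v; u is determined up to an additive constant); weak form: ∫_0^4/3 u'v' dx = ∫_0^4/3 (32/27 - 2*x^2) v dx for all v ∈ V.

Multiply both sides by a test function v and integrate from 0 to 4/3:
  ∫_0^4/3 −u''(x) v(x) dx = ∫_0^4/3 f(x) v(x) dx.
Integrate the LHS by parts once:
  ∫_0^4/3 −u'' v dx = −[u'(x) v(x)]_0^4/3 + ∫_0^4/3 u'(x) v'(x) dx.
Thus ∫_0^4/3 u'(x) v'(x) dx = ∫_0^4/3 f(x) v(x) dx + [u'(x) v(x)]_0^4/3.
Choose V so that boundary terms are either known or forced to vanish.
u has homogeneous Neumann: u'(0) = u'(4/3) = 0. So [u' v]_0^4/3 = 0·v(4/3) − 0·v(0) = 0 for any v; take V = H^1(0, 4/3).
Weak formulation: find u (satisfying any essential BC) such that ∫_0^4/3 u'(x) v'(x) dx = ∫_0^4/3 f v dx for all v ∈ V (homogeneous Neumann, so boundary terms vanish).
Substituting f(x) = 32/27 - 2*x^2, the right-hand side is ∫_0^4/3 (32/27 - 2*x^2) v dx.
Compatibility check (pure Neumann): taking v ≡ 1 ∈ V gives 0 = ∫_0^4/3 f dx + (0) − (0), i.e. ∫_0^4/3 f dx must equal u'(0) − u'(4/3) = 0. Indeed ∫_0^4/3 (32/27 - 2*x^2) dx = 0, so the data are compatible. The solution is then unique only up to an additive constant (fix it e.g. by requiring ∫_0^4/3 u dx = 0).


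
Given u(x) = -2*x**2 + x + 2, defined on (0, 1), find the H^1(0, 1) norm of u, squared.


||u||_{H^1}^2 = 29/5

The H^1 norm (squared) on an interval (0, L) is
  ||u||_{H^1}^2 = ∫_0^L u(x)^2 dx + ∫_0^L u'(x)^2 dx.
Compute u'(x) = 1 - 4*x.
Then u(x)^2 = 4*x**4 - 4*x**3 - 7*x**2 + 4*x + 4 and u'(x)^2 = 16*x**2 - 8*x + 1.
Integrate each monomial from 0 to 1 using ∫_0^1 c·x^n dx = c·1^(n+1)/(n+1):
  ∫_0^1 u(x)^2 dx = ∫_0^1 (4*x^4 - 4*x^3 - 7*x^2 + 4*x + 4) dx. Term by term:
    ∫_0^1 4*x^4 dx = 4/5;  ∫_0^1 -4*x^3 dx = -1;  ∫_0^1 -7*x^2 dx = -7/3;
    ∫_0^1 4*x dx = 2;  ∫_0^1 4 dx = 4.
  Sum: 4/5 − 1 − 7/3 + 2 + 4 = 52/15.
  ∫_0^1 u'(x)^2 dx = ∫_0^1 (16*x^2 - 8*x + 1) dx. Term by term:
    ∫_0^1 16*x^2 dx = 16/3;  ∫_0^1 -8*x dx = -4;  ∫_0^1 1 dx = 1.
  Sum: 16/3 − 4 + 1 = 7/3.
Adding: ||u||_{H^1}^2 = 52/15 + 7/3 = 29/5.


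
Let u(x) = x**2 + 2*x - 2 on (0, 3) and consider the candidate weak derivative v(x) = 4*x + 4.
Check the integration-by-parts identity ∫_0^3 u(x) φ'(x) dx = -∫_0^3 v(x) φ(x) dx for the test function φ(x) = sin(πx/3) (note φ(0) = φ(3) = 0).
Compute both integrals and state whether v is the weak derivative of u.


LHS = -30/π, RHS = -60/π. No, v is not the weak derivative of u.

u(x) = x**2 + 2*x - 2, classical derivative u'(x) = 2*x + 2.
φ(x) = sin(πx/3), so φ'(x) = π*cos(π*x/3)/3.
Note φ(0) = φ(3) = 0, so the boundary term u·φ vanishes.
LHS = ∫_0^3 u(x) φ'(x) dx = ∫_0^3 (π*x^2*cos(π*x/3)/3 + 2*π*x*cos(π*x/3)/3 - 2*π*cos(π*x/3)/3) dx. Term by term:
  ∫_0^3 -2*π*cos(π*x/3)/3 dx = 0;  ∫_0^3 π*x^2*cos(π*x/3)/3 dx = -18/π;  ∫_0^3 2*π*x*cos(π*x/3)/3 dx = -12/π.
Sum: 0 − 18/π − 12/π = -30/π.
So LHS = -30/π.
∫_0^3 v(x) φ(x) dx = ∫_0^3 (4*x*sin(π*x/3) + 4*sin(π*x/3)) dx. Term by term:
  ∫_0^3 4*sin(π*x/3) dx = 24/π;  ∫_0^3 4*x*sin(π*x/3) dx = 36/π.
Sum: 24/π + 36/π = 60/π.
So RHS = -∫_0^3 v(x) φ(x) dx = -60/π.
LHS − RHS = 30/π ≠ 0, so the identity fails.
(For a valid weak derivative the identity must hold for EVERY test function, in particular this one. The failure shows v is NOT the weak derivative of u.)
Correct weak derivative would be u'(x) = 2*x + 2.


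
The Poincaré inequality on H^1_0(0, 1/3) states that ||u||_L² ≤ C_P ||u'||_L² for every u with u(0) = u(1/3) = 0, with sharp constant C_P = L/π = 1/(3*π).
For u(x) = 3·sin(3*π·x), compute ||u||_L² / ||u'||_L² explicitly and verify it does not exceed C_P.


||u||_L² / ||u'||_L² = 1/(3*π) = C_P.

u(x) = 3·sin(3*π·x), so u'(x) = 9*π*cos(3*π*x).
Writing u(x) = A·sin(kπx/L) with A = 3 and k = 1, use ∫_0^L sin²(kπx/L) dx = L/2 and ∫_0^L cos²(kπx/L) dx = L/2.
u² = 9·sin²(3*π·x) and (u')² = 81*π^2·cos²(3*π·x), and each of sin², cos² integrates to L/2 = 1/6 over (0, 1/3).
∫_0^1/3 u² dx = 3/2, so ||u||_L² = sqrt(6)/2.
∫_0^1/3 (u')² dx = 27*π^2/2, so ||u'||_L² = 3*sqrt(6)*π/2.
Ratio ||u||_L² / ||u'||_L² = 1/(3*π).
Sharp Poincaré constant on H^1_0(0, 1/3) is C_P = L/π = 1/(3*π), achieved by sin(3*π·x).
This is the k = 1 eigenfunction (up to amplitude), so the ratio equals the sharp Poincaré constant exactly.


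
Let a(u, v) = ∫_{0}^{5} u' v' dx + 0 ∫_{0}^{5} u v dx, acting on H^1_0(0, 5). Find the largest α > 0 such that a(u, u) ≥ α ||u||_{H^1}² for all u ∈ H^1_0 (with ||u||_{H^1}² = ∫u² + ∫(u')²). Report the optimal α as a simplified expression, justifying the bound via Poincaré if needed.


α = π^2/(π^2 + 25)

Coercivity of a(·,·) on H^1_0(0, 5) means a(u, u) ≥ α ||u||_{H^1}² for every u ∈ H^1_0.
The interval has length L = 5, and Poincaré/coercivity depend only on L. Here a(u, u) = ∫(u')² + (0)·∫u².
Here c = 0, so a(u,u) = ∫(u')² alone. The condition a(u,u) ≥ α||u||_{H^1}² reads (1−α)∫(u')² ≥ (α−c)∫u². Any admissible α is ≤ 1 (rapidly oscillating u have ∫u²/∫(u')² → 0), and α = 1 would force 0 ≥ (1−c)∫u², impossible since c < 1; so 1−α > 0. By the sharp Poincaré inequality on H^1_0 of an interval of length L, ∫(u')² ≥ (π/L)²∫u² with equality for the first sine mode sin(π(x−x₀)/L) (x₀ the left endpoint), so the inequality holds for all u iff (1−α)(π/L)² ≥ α − c, i.e. α ≤ ((π/L)² + c)/((π/L)² + 1) = (1 + c(L/π)²)/(1 + (L/π)²). (Direct route, valid since c ≤ 0: Poincaré gives c∫u² ≥ c(L/π)²∫(u')², so a(u,u) ≥ (1 + c(L/π)²)∫(u')², while ||u||_{H^1}² ≤ (1 + (L/π)²)∫(u')²; dividing yields the same α.) With (π/L)² = π^2/25 and c = 0, the largest admissible constant is α = ((π/L)² + c)/((π/L)² + 1).
Simplifying, α = π^2/(π^2 + 25).


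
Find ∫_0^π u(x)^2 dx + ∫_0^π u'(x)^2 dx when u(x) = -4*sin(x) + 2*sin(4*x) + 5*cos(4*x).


||u||_{H^1(0,π)}^2 = 272/3 + 525*π/2

u'(x) = -20*sin(4*x) - 4*cos(x) + 8*cos(4*x).
Expand u² and (u')² and integrate term by term on (0, π), using: for integers n ≥ 1, ∫_0^π sin²(nx) dx = ∫_0^π cos²(nx) dx = π/2; for n ≠ n', ∫_0^π sin(nx)sin(n'x) dx = ∫_0^π cos(nx)cos(n'x) dx = 0; and by product-to-sum, ∫_0^π sin(nx)cos(n'x) dx = ½∫_0^π [sin((n+n')x) + sin((n−n')x)] dx, which is 0 when n+n' is even and 2n/(n²−n'²) when n+n' is odd (it need not vanish on (0, π)).
  u² squared terms: (-4)²·∫sin(x)² dx = 16·π/2 = 8*π;  (2)²·∫sin(4x)² dx = 4·π/2 = 2*π;  (5)²·∫cos(4x)² dx = 25·π/2 = 25*π/2.
  u² cross terms: 2·(-4)·(2)·∫sin(x)·sin(4x) dx = -16·(0) = 0;  2·(-4)·(5)·∫sin(x)·cos(4x) dx = -40·(-2/15) = 16/3;  2·(2)·(5)·∫sin(4x)·cos(4x) dx = 20·(0) = 0.
  So ∫_0^π u² dx = 8*π + 2*π + 25*π/2 + 0 + 16/3 + 0 = 16/3 + 45*π/2.
  (u')² squared terms: (-20)²·∫sin(4x)² dx = 400·π/2 = 200*π;  (-4)²·∫cos(x)² dx = 16·π/2 = 8*π;  (8)²·∫cos(4x)² dx = 64·π/2 = 32*π.
  (u')² cross terms: 2·(-20)·(-4)·∫sin(4x)·cos(x) dx = 160·(8/15) = 256/3;  2·(-20)·(8)·∫sin(4x)·cos(4x) dx = -320·(0) = 0;  2·(-4)·(8)·∫cos(x)·cos(4x) dx = -64·(0) = 0.
  So ∫_0^π (u')² dx = 200*π + 8*π + 32*π + 256/3 + 0 + 0 = 256/3 + 240*π.
||u||_{H^1}^2 = (16/3 + 45*π/2) + (256/3 + 240*π) = 272/3 + 525*π/2.


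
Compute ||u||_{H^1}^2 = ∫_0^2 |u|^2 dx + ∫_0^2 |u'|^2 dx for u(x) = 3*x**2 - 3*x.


||u||_{H^1}^2 = 258/5

The H^1 norm (squared) on an interval (0, L) is
  ||u||_{H^1}^2 = ∫_0^L u(x)^2 dx + ∫_0^L u'(x)^2 dx.
Compute u'(x) = 6*x - 3.
Then u(x)^2 = 9*x**4 - 18*x**3 + 9*x**2 and u'(x)^2 = 36*x**2 - 36*x + 9.
Integrate each monomial from 0 to 2 using ∫_0^2 c·x^n dx = c·2^(n+1)/(n+1):
  ∫_0^2 u(x)^2 dx = ∫_0^2 (9*x^4 - 18*x^3 + 9*x^2) dx. Term by term:
    ∫_0^2 9*x^4 dx = 288/5;  ∫_0^2 -18*x^3 dx = -72;  ∫_0^2 9*x^2 dx = 24.
  Sum: 288/5 − 72 + 24 = 48/5.
  ∫_0^2 u'(x)^2 dx = ∫_0^2 (36*x^2 - 36*x + 9) dx. Term by term:
    ∫_0^2 36*x^2 dx = 96;  ∫_0^2 -36*x dx = -72;  ∫_0^2 9 dx = 18.
  Sum: 96 − 72 + 18 = 42.
Adding: ||u||_{H^1}^2 = 48/5 + 42 = 258/5.


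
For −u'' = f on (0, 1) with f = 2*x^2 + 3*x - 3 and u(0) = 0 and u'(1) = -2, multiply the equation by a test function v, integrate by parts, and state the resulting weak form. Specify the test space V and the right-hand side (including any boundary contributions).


V = {v ∈ H^1(0, 1) : v(0) = 0} (test functions vanish at x = 0 where u is specified); weak form: ∫_0^1 u'v' dx = ∫_0^1 (2*x^2 + 3*x - 3) v dx − 2·v(1) for all v ∈ V.

Multiply both sides by a test function v and integrate from 0 to 1:
  ∫_0^1 −u''(x) v(x) dx = ∫_0^1 f(x) v(x) dx.
Integrate the LHS by parts once:
  ∫_0^1 −u'' v dx = −[u'(x) v(x)]_0^1 + ∫_0^1 u'(x) v'(x) dx.
Thus ∫_0^1 u'(x) v'(x) dx = ∫_0^1 f(x) v(x) dx + [u'(x) v(x)]_0^1.
Choose V so that boundary terms are either known or forced to vanish.
Mixed BC: u(0) = 0 (Dirichlet) and u'(1) = -2 (Neumann). Define V = {v ∈ H^1(0, 1) : v(0) = 0}. Then [u' v]_0^1 = u'(1)·v(1) − u'(0)·0 = − 2·v(1).
Weak formulation: find u (satisfying any essential BC) such that ∫_0^1 u'(x) v'(x) dx = ∫_0^1 f v dx − 2·v(1) for all v ∈ V (Dirichlet at 0 absorbed into V; Neumann datum at x = 1 contributes the boundary term).
Substituting f(x) = 2*x^2 + 3*x - 3, the right-hand side is ∫_0^1 (2*x^2 + 3*x - 3) v dx − 2·v(1).


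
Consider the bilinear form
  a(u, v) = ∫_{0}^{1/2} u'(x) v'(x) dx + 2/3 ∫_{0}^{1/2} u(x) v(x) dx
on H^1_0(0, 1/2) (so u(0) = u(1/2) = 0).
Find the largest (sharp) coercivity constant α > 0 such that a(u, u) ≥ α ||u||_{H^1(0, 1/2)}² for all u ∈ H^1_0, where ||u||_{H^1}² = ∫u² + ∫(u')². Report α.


α = 2*(1 + 6*π^2)/(3*(1 + 4*π^2))

Coercivity of a(·,·) on H^1_0(0, 1/2) means a(u, u) ≥ α ||u||_{H^1}² for every u ∈ H^1_0.
The interval has length L = 1/2, and Poincaré/coercivity depend only on L. Here a(u, u) = ∫(u')² + (2/3)·∫u².
Here 0 < c = 2/3 < 1. The condition a(u,u) ≥ α||u||_{H^1}² reads (1−α)∫(u')² ≥ (α−c)∫u². Any admissible α is ≤ 1 (rapidly oscillating u have ∫u²/∫(u')² → 0), and α = 1 would force 0 ≥ (1−c)∫u², impossible since c < 1; so 1−α > 0. By the sharp Poincaré inequality on H^1_0 of an interval of length L, ∫(u')² ≥ (π/L)²∫u² with equality for the first sine mode sin(π(x−x₀)/L) (x₀ the left endpoint), so the inequality holds for all u iff (1−α)(π/L)² ≥ α − c, i.e. α ≤ ((π/L)² + c)/((π/L)² + 1) = (1 + c(L/π)²)/(1 + (L/π)²). With (π/L)² = 4*π^2 and c = 2/3, the largest admissible constant is α = ((π/L)² + c)/((π/L)² + 1).
Simplifying, α = 2*(1 + 6*π^2)/(3*(1 + 4*π^2)).


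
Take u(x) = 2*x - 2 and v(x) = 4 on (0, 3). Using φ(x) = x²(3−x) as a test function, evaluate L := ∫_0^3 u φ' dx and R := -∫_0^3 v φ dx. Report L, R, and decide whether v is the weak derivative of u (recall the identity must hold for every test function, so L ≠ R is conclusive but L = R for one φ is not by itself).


LHS = -27/2, RHS = -27. No, v is not the weak derivative of u.

u(x) = 2*x - 2, classical derivative u'(x) = 2.
φ(x) = x²(3−x), so φ'(x) = 3*x*(2 - x).
Note φ(0) = φ(3) = 0, so the boundary term u·φ vanishes.
LHS = ∫_0^3 u(x) φ'(x) dx = ∫_0^3 (-6*x^3 + 18*x^2 - 12*x) dx. Term by term:
  ∫_0^3 -6*x^3 dx = -243/2;  ∫_0^3 18*x^2 dx = 162;  ∫_0^3 -12*x dx = -54.
Sum: -243/2 + 162 − 54 = -27/2.
So LHS = -27/2.
∫_0^3 v(x) φ(x) dx = ∫_0^3 (-4*x^3 + 12*x^2) dx. Term by term:
  ∫_0^3 -4*x^3 dx = -81;  ∫_0^3 12*x^2 dx = 108.
Sum: -81 + 108 = 27.
So RHS = -∫_0^3 v(x) φ(x) dx = -27.
LHS − RHS = 27/2 ≠ 0, so the identity fails.
(For a valid weak derivative the identity must hold for EVERY test function, in particular this one. The failure shows v is NOT the weak derivative of u.)
Correct weak derivative would be u'(x) = 2.


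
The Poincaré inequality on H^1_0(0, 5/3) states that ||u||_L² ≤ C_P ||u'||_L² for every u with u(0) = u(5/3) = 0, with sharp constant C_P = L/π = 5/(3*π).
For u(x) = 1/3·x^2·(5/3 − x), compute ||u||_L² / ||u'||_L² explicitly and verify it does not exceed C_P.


||u||_L² / ||u'||_L² = 5*sqrt(14)/42 < C_P = 5/(3*π).

u(x) = 1/3·x^2·(5/3 − x), so u'(x) = x*(10 - 9*x)/9.
u(x) = 1/3·x^2·(5/3 − x) vanishes at x = 0 and x = 5/3, so u ∈ H^1_0(0, 5/3). Differentiate via the product rule and integrate the resulting polynomials term by term.
  ∫_0^5/3 u² dx = ∫_0^5/3 (x^6/9 - 10*x^5/27 + 25*x^4/81) dx. Term by term:
    ∫_0^5/3 x^6/9 dx = 78125/137781;  ∫_0^5/3 -10*x^5/27 dx = -78125/59049;  ∫_0^5/3 25*x^4/81 dx = 15625/19683.
  Sum: 78125/137781 − 78125/59049 + 15625/19683 = 15625/413343.
  ∫_0^5/3 (u')² dx = ∫_0^5/3 (x^4 - 20*x^3/9 + 100*x^2/81) dx. Term by term:
    ∫_0^5/3 x^4 dx = 625/243;  ∫_0^5/3 -20*x^3/9 dx = -3125/729;  ∫_0^5/3 100*x^2/81 dx = 12500/6561.
  Sum: 625/243 − 3125/729 + 12500/6561 = 1250/6561.
∫_0^5/3 u² dx = 15625/413343, so ||u||_L² = 125*sqrt(7)/1701.
∫_0^5/3 (u')² dx = 1250/6561, so ||u'||_L² = 25*sqrt(2)/81.
Ratio ||u||_L² / ||u'||_L² = 5*sqrt(14)/42.
Sharp Poincaré constant on H^1_0(0, 5/3) is C_P = L/π = 5/(3*π), achieved by sin(3*π/5·x).
A polynomial bump cannot attain the sharp Poincaré constant (only the first sine eigenfunction does), so the ratio is strictly less than C_P, consistent with ||u||_L² ≤ C_P ||u'||_L².


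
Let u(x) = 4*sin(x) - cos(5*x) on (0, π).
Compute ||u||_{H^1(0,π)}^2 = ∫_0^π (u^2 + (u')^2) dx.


||u||_{H^1(0,π)}^2 = 29*π

u'(x) = 5*sin(5*x) + 4*cos(x).
Expand u² and (u')² and integrate term by term on (0, π), using: for integers n ≥ 1, ∫_0^π sin²(nx) dx = ∫_0^π cos²(nx) dx = π/2; for n ≠ n', ∫_0^π sin(nx)sin(n'x) dx = ∫_0^π cos(nx)cos(n'x) dx = 0; and by product-to-sum, ∫_0^π sin(nx)cos(n'x) dx = ½∫_0^π [sin((n+n')x) + sin((n−n')x)] dx, which is 0 when n+n' is even and 2n/(n²−n'²) when n+n' is odd (it need not vanish on (0, π)).
  u² squared terms: (-1)²·∫cos(5x)² dx = 1·π/2 = π/2;  (4)²·∫sin(x)² dx = 16·π/2 = 8*π.
  u² cross terms: 2·(-1)·(4)·∫cos(5x)·sin(x) dx = -8·(0) = 0.
  So ∫_0^π u² dx = π/2 + 8*π + 0 = 17*π/2.
  (u')² squared terms: (4)²·∫cos(x)² dx = 16·π/2 = 8*π;  (5)²·∫sin(5x)² dx = 25·π/2 = 25*π/2.
  (u')² cross terms: 2·(4)·(5)·∫cos(x)·sin(5x) dx = 40·(0) = 0.
  So ∫_0^π (u')² dx = 8*π + 25*π/2 + 0 = 41*π/2.
||u||_{H^1}^2 = (17*π/2) + (41*π/2) = 29*π.


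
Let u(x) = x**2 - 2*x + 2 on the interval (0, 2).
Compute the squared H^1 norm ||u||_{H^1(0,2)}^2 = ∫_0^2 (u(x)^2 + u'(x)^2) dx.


||u||_{H^1}^2 = 32/5

The H^1 norm (squared) on an interval (0, L) is
  ||u||_{H^1}^2 = ∫_0^L u(x)^2 dx + ∫_0^L u'(x)^2 dx.
Compute u'(x) = 2*x - 2.
Then u(x)^2 = x**4 - 4*x**3 + 8*x**2 - 8*x + 4 and u'(x)^2 = 4*x**2 - 8*x + 4.
Integrate each monomial from 0 to 2 using ∫_0^2 c·x^n dx = c·2^(n+1)/(n+1):
  ∫_0^2 u(x)^2 dx = ∫_0^2 (x^4 - 4*x^3 + 8*x^2 - 8*x + 4) dx. Term by term:
    ∫_0^2 x^4 dx = 32/5;  ∫_0^2 -4*x^3 dx = -16;  ∫_0^2 8*x^2 dx = 64/3;
    ∫_0^2 -8*x dx = -16;  ∫_0^2 4 dx = 8.
  Sum: 32/5 − 16 + 64/3 − 16 + 8 = 56/15.
  ∫_0^2 u'(x)^2 dx = ∫_0^2 (4*x^2 - 8*x + 4) dx. Term by term:
    ∫_0^2 4*x^2 dx = 32/3;  ∫_0^2 -8*x dx = -16;  ∫_0^2 4 dx = 8.
  Sum: 32/3 − 16 + 8 = 8/3.
Adding: ||u||_{H^1}^2 = 56/15 + 8/3 = 32/5.


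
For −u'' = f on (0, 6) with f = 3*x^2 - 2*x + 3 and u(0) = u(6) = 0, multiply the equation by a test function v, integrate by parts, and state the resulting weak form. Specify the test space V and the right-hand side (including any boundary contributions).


V = H^1_0(0, 6) (so v(0) = v(6) = 0); weak form: ∫_0^6 u'v' dx = ∫_0^6 (3*x^2 - 2*x + 3) v dx for all v ∈ V.

Multiply both sides by a test function v and integrate from 0 to 6:
  ∫_0^6 −u''(x) v(x) dx = ∫_0^6 f(x) v(x) dx.
Integrate the LHS by parts once:
  ∫_0^6 −u'' v dx = −[u'(x) v(x)]_0^6 + ∫_0^6 u'(x) v'(x) dx.
Thus ∫_0^6 u'(x) v'(x) dx = ∫_0^6 f(x) v(x) dx + [u'(x) v(x)]_0^6.
Choose V so that boundary terms are either known or forced to vanish.
u is Dirichlet: u(0) = u(6) = 0. Let V = H^1_0(0, 6); then v(0) = v(6) = 0, and [u' v]_0^6 = 0.
Weak formulation: find u (satisfying any essential BC) such that ∫_0^6 u'(x) v'(x) dx = ∫_0^6 f v dx for all v ∈ V.
Substituting f(x) = 3*x^2 - 2*x + 3, the right-hand side is ∫_0^6 (3*x^2 - 2*x + 3) v dx.


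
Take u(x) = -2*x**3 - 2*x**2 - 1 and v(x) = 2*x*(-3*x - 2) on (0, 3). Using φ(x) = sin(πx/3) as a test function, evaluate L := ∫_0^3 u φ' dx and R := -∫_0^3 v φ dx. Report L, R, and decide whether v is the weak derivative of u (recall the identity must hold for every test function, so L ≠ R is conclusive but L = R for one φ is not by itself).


LHS = -648/π^3 + 198/π, RHS = -648/π^3 + 198/π. Yes, v = u' weakly.

u(x) = -2*x**3 - 2*x**2 - 1, classical derivative u'(x) = -6*x**2 - 4*x.
φ(x) = sin(πx/3), so φ'(x) = π*cos(π*x/3)/3.
Note φ(0) = φ(3) = 0, so the boundary term u·φ vanishes.
LHS = ∫_0^3 u(x) φ'(x) dx = ∫_0^3 (-2*π*x^3*cos(π*x/3)/3 - 2*π*x^2*cos(π*x/3)/3 - π*cos(π*x/3)/3) dx. Term by term:
  ∫_0^3 -π*cos(π*x/3)/3 dx = 0;  ∫_0^3 -2*π*x^2*cos(π*x/3)/3 dx = 36/π;  ∫_0^3 -2*π*x^3*cos(π*x/3)/3 dx = -648/π^3 + 162/π.
Sum: 0 + 36/π + -648/π^3 + 162/π = -648/π^3 + 198/π.
So LHS = -648/π^3 + 198/π.
∫_0^3 v(x) φ(x) dx = ∫_0^3 (-6*x^2*sin(π*x/3) - 4*x*sin(π*x/3)) dx. Term by term:
  ∫_0^3 -6*x^2*sin(π*x/3) dx = -162/π + 648/π^3;  ∫_0^3 -4*x*sin(π*x/3) dx = -36/π.
Sum: -162/π + 648/π^3 − 36/π = -198/π + 648/π^3.
So RHS = -∫_0^3 v(x) φ(x) dx = -648/π^3 + 198/π.
LHS = RHS, so the identity holds for this test φ.
Moreover u is smooth here and v(x) = u'(x) = -6*x**2 - 4*x pointwise, so the identity holds for every test function. Hence v is the weak derivative of u.


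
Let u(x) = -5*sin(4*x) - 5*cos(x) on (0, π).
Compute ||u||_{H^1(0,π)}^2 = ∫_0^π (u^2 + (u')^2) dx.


||u||_{H^1(0,π)}^2 = 160/3 + 475*π/2

u'(x) = 5*sin(x) - 20*cos(4*x).
Expand u² and (u')² and integrate term by term on (0, π), using: for integers n ≥ 1, ∫_0^π sin²(nx) dx = ∫_0^π cos²(nx) dx = π/2; for n ≠ n', ∫_0^π sin(nx)sin(n'x) dx = ∫_0^π cos(nx)cos(n'x) dx = 0; and by product-to-sum, ∫_0^π sin(nx)cos(n'x) dx = ½∫_0^π [sin((n+n')x) + sin((n−n')x)] dx, which is 0 when n+n' is even and 2n/(n²−n'²) when n+n' is odd (it need not vanish on (0, π)).
  u² squared terms: (-5)²·∫cos(x)² dx = 25·π/2 = 25*π/2;  (-5)²·∫sin(4x)² dx = 25·π/2 = 25*π/2.
  u² cross terms: 2·(-5)·(-5)·∫cos(x)·sin(4x) dx = 50·(8/15) = 80/3.
  So ∫_0^π u² dx = 25*π/2 + 25*π/2 + 80/3 = 80/3 + 25*π.
  (u')² squared terms: (-20)²·∫cos(4x)² dx = 400·π/2 = 200*π;  (5)²·∫sin(x)² dx = 25·π/2 = 25*π/2.
  (u')² cross terms: 2·(-20)·(5)·∫cos(4x)·sin(x) dx = -200·(-2/15) = 80/3.
  So ∫_0^π (u')² dx = 200*π + 25*π/2 + 80/3 = 80/3 + 425*π/2.
||u||_{H^1}^2 = (80/3 + 25*π) + (80/3 + 425*π/2) = 160/3 + 475*π/2.


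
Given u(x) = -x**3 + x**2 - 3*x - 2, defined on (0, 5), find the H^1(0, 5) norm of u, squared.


||u||_{H^1}^2 = 628105/42

The H^1 norm (squared) on an interval (0, L) is
  ||u||_{H^1}^2 = ∫_0^L u(x)^2 dx + ∫_0^L u'(x)^2 dx.
Compute u'(x) = -3*x**2 + 2*x - 3.
Then u(x)^2 = x**6 - 2*x**5 + 7*x**4 - 2*x**3 + 5*x**2 + 12*x + 4 and u'(x)^2 = 9*x**4 - 12*x**3 + 22*x**2 - 12*x + 9.
Integrate each monomial from 0 to 5 using ∫_0^5 c·x^n dx = c·5^(n+1)/(n+1):
  ∫_0^5 u(x)^2 dx = ∫_0^5 (x^6 - 2*x^5 + 7*x^4 - 2*x^3 + 5*x^2 + 12*x + 4) dx. Term by term:
    ∫_0^5 x^6 dx = 78125/7;  ∫_0^5 -2*x^5 dx = -15625/3;  ∫_0^5 7*x^4 dx = 4375;
    ∫_0^5 -2*x^3 dx = -625/2;  ∫_0^5 5*x^2 dx = 625/3;  ∫_0^5 12*x dx = 150;
    ∫_0^5 4 dx = 20.
  Sum: 78125/7 − 15625/3 + 4375 − 625/2 + 625/3 + 150 + 20 = 145505/14.
  ∫_0^5 u'(x)^2 dx = ∫_0^5 (9*x^4 - 12*x^3 + 22*x^2 - 12*x + 9) dx. Term by term:
    ∫_0^5 9*x^4 dx = 5625;  ∫_0^5 -12*x^3 dx = -1875;  ∫_0^5 22*x^2 dx = 2750/3;
    ∫_0^5 -12*x dx = -150;  ∫_0^5 9 dx = 45.
  Sum: 5625 − 1875 + 2750/3 − 150 + 45 = 13685/3.
Adding: ||u||_{H^1}^2 = 145505/14 + 13685/3 = 628105/42.


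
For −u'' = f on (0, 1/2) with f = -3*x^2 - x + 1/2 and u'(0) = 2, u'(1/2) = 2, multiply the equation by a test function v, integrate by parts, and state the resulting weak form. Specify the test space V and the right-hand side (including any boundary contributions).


V = H^1(0, 1/2) (v unrestricted at boundary; u is determined up to an additive constant); weak form: ∫_0^1/2 u'v' dx = ∫_0^1/2 (-3*x^2 - x + 1/2) v dx + 2·v(1/2) − 2·v(0) for all v ∈ V.

Multiply both sides by a test function v and integrate from 0 to 1/2:
  ∫_0^1/2 −u''(x) v(x) dx = ∫_0^1/2 f(x) v(x) dx.
Integrate the LHS by parts once:
  ∫_0^1/2 −u'' v dx = −[u'(x) v(x)]_0^1/2 + ∫_0^1/2 u'(x) v'(x) dx.
Thus ∫_0^1/2 u'(x) v'(x) dx = ∫_0^1/2 f(x) v(x) dx + [u'(x) v(x)]_0^1/2.
Choose V so that boundary terms are either known or forced to vanish.
u has inhomogeneous Neumann u'(0) = 2, u'(1/2) = 2. [u' v]_0^1/2 = (2)·v(1/2) − (2)·v(0) = 2·v(1/2) − 2·v(0). Take V = H^1(0, 1/2); boundary term becomes part of RHS.
Weak formulation: find u (satisfying any essential BC) such that ∫_0^1/2 u'(x) v'(x) dx = ∫_0^1/2 f v dx + 2·v(1/2) − 2·v(0) for all v ∈ V (Neumann data are natural BCs: they enter the RHS as boundary terms).
Substituting f(x) = -3*x^2 - x + 1/2, the right-hand side is ∫_0^1/2 (-3*x^2 - x + 1/2) v dx + 2·v(1/2) − 2·v(0).
Compatibility check (pure Neumann): taking v ≡ 1 ∈ V gives 0 = ∫_0^1/2 f dx + (2) − (2), i.e. ∫_0^1/2 f dx must equal u'(0) − u'(1/2) = 0. Indeed ∫_0^1/2 (-3*x^2 - x + 1/2) dx = 0, so the data are compatible. The solution is then unique only up to an additive constant (fix it e.g. by requiring ∫_0^1/2 u dx = 0).


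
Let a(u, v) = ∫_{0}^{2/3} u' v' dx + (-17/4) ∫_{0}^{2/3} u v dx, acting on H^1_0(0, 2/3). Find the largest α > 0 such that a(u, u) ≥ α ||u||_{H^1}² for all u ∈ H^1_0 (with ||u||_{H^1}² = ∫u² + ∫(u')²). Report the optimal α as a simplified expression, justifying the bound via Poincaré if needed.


α = (-17 + 9*π^2)/(4 + 9*π^2)

Coercivity of a(·,·) on H^1_0(0, 2/3) means a(u, u) ≥ α ||u||_{H^1}² for every u ∈ H^1_0.
The interval has length L = 2/3, and Poincaré/coercivity depend only on L. Here a(u, u) = ∫(u')² + (-17/4)·∫u².
Here c = -17/4 < 0 with |c| < (π/L)² = 9*π^2/4, so coercivity still holds. The condition a(u,u) ≥ α||u||_{H^1}² reads (1−α)∫(u')² ≥ (α−c)∫u². Any admissible α is ≤ 1 (rapidly oscillating u have ∫u²/∫(u')² → 0), and α = 1 would force 0 ≥ (1−c)∫u², impossible since c < 1; so 1−α > 0. By the sharp Poincaré inequality on H^1_0 of an interval of length L, ∫(u')² ≥ (π/L)²∫u² with equality for the first sine mode sin(π(x−x₀)/L) (x₀ the left endpoint), so the inequality holds for all u iff (1−α)(π/L)² ≥ α − c, i.e. α ≤ ((π/L)² + c)/((π/L)² + 1) = (1 + c(L/π)²)/(1 + (L/π)²). (Direct route, valid since c ≤ 0: Poincaré gives c∫u² ≥ c(L/π)²∫(u')², so a(u,u) ≥ (1 + c(L/π)²)∫(u')², while ||u||_{H^1}² ≤ (1 + (L/π)²)∫(u')²; dividing yields the same α.) With (π/L)² = 9*π^2/4 and c = -17/4, the largest admissible constant is α = ((π/L)² + c)/((π/L)² + 1).
Simplifying, α = (-17 + 9*π^2)/(4 + 9*π^2).


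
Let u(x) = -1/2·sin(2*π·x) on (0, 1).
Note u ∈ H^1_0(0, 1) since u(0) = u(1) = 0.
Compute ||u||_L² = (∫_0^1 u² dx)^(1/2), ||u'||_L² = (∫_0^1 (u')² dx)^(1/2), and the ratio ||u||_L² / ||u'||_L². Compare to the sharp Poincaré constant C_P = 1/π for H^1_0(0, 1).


||u||_L² / ||u'||_L² = 1/(2*π) < C_P = 1/π.

u(x) = -1/2·sin(2*π·x), so u'(x) = -π*cos(2*π*x).
Writing u(x) = A·sin(kπx/L) with A = -1/2 and k = 2, use ∫_0^L sin²(kπx/L) dx = L/2 and ∫_0^L cos²(kπx/L) dx = L/2.
u² = 1/4·sin²(2*π·x) and (u')² = π^2·cos²(2*π·x), and each of sin², cos² integrates to L/2 = 1/2 over (0, 1).
∫_0^1 u² dx = 1/8, so ||u||_L² = sqrt(2)/4.
∫_0^1 (u')² dx = π^2/2, so ||u'||_L² = sqrt(2)*π/2.
Ratio ||u||_L² / ||u'||_L² = 1/(2*π).
Sharp Poincaré constant on H^1_0(0, 1) is C_P = L/π = 1/π, achieved by sin(π·x).
This is the k = 2 harmonic; the ratio L/(kπ) is strictly less than C_P = L/π, consistent with the sharp inequality ||u||_L² ≤ C_P ||u'||_L².


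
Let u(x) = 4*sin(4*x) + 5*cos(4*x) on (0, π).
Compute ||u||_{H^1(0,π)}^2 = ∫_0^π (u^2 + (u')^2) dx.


||u||_{H^1(0,π)}^2 = 697*π/2

u'(x) = -20*sin(4*x) + 16*cos(4*x).
Expand u² and (u')² and integrate term by term on (0, π), using: for integers n ≥ 1, ∫_0^π sin²(nx) dx = ∫_0^π cos²(nx) dx = π/2; for n ≠ n', ∫_0^π sin(nx)sin(n'x) dx = ∫_0^π cos(nx)cos(n'x) dx = 0; and by product-to-sum, ∫_0^π sin(nx)cos(n'x) dx = ½∫_0^π [sin((n+n')x) + sin((n−n')x)] dx, which is 0 when n+n' is even and 2n/(n²−n'²) when n+n' is odd (it need not vanish on (0, π)).
  u² squared terms: (4)²·∫sin(4x)² dx = 16·π/2 = 8*π;  (5)²·∫cos(4x)² dx = 25·π/2 = 25*π/2.
  u² cross terms: 2·(4)·(5)·∫sin(4x)·cos(4x) dx = 40·(0) = 0.
  So ∫_0^π u² dx = 8*π + 25*π/2 + 0 = 41*π/2.
  (u')² squared terms: (-20)²·∫sin(4x)² dx = 400·π/2 = 200*π;  (16)²·∫cos(4x)² dx = 256·π/2 = 128*π.
  (u')² cross terms: 2·(-20)·(16)·∫sin(4x)·cos(4x) dx = -640·(0) = 0.
  So ∫_0^π (u')² dx = 200*π + 128*π + 0 = 328*π.
||u||_{H^1}^2 = (41*π/2) + (328*π) = 697*π/2.


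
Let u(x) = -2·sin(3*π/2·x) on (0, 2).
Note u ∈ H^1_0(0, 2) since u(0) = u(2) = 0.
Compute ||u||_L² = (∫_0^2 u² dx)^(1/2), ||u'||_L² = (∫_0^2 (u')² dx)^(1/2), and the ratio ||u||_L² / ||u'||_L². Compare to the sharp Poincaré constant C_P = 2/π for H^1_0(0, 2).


||u||_L² / ||u'||_L² = 2/(3*π) < C_P = 2/π.

u(x) = -2·sin(3*π/2·x), so u'(x) = -3*π*cos(3*π*x/2).
Writing u(x) = A·sin(kπx/L) with A = -2 and k = 3, use ∫_0^L sin²(kπx/L) dx = L/2 and ∫_0^L cos²(kπx/L) dx = L/2.
u² = 4·sin²(3*π/2·x) and (u')² = 9*π^2·cos²(3*π/2·x), and each of sin², cos² integrates to L/2 = 1 over (0, 2).
∫_0^2 u² dx = 4, so ||u||_L² = 2.
∫_0^2 (u')² dx = 9*π^2, so ||u'||_L² = 3*π.
Ratio ||u||_L² / ||u'||_L² = 2/(3*π).
Sharp Poincaré constant on H^1_0(0, 2) is C_P = L/π = 2/π, achieved by sin(π/2·x).
This is the k = 3 harmonic; the ratio L/(kπ) is strictly less than C_P = L/π, consistent with the sharp inequality ||u||_L² ≤ C_P ||u'||_L².


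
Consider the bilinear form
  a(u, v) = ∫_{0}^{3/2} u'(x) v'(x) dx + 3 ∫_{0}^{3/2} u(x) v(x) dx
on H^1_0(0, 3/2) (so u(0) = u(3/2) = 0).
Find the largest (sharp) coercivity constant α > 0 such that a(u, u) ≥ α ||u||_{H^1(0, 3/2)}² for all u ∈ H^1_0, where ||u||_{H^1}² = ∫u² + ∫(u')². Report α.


α = 1

Coercivity of a(·,·) on H^1_0(0, 3/2) means a(u, u) ≥ α ||u||_{H^1}² for every u ∈ H^1_0.
The interval has length L = 3/2, and Poincaré/coercivity depend only on L. Here a(u, u) = ∫(u')² + (3)·∫u².
Here c = 3 ≥ 1, so a(u,u) = ∫(u')² + c∫u² ≥ ∫(u')² + ∫u² = ||u||_{H^1}², i.e. α = 1 works. No larger α is possible: a(u,u) ≥ α||u||_{H^1}² means (1−α)∫(u')² ≥ (α−c)∫u², and for the modes u_n = sin(nπ(x−x₀)/L) (x₀ the left endpoint) one has ∫u_n²/∫(u_n')² = (L/(nπ))² → 0, so a(u_n,u_n)/||u_n||_{H^1}² → 1. Hence the optimal constant is α = 1.
Therefore α = 1.


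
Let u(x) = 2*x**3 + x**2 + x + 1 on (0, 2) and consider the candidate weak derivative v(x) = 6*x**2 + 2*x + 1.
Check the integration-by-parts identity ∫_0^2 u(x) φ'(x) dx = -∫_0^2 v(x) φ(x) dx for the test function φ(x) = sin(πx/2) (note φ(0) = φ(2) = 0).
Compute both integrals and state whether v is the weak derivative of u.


LHS = -60/π + 192/π^3, RHS = -60/π + 192/π^3. Yes, v = u' weakly.

u(x) = 2*x**3 + x**2 + x + 1, classical derivative u'(x) = 6*x**2 + 2*x + 1.
φ(x) = sin(πx/2), so φ'(x) = π*cos(π*x/2)/2.
Note φ(0) = φ(2) = 0, so the boundary term u·φ vanishes.
LHS = ∫_0^2 u(x) φ'(x) dx = ∫_0^2 (π*x^3*cos(π*x/2) + π*x^2*cos(π*x/2)/2 + π*x*cos(π*x/2)/2 + π*cos(π*x/2)/2) dx. Term by term:
  ∫_0^2 π*cos(π*x/2)/2 dx = 0;  ∫_0^2 π*x^3*cos(π*x/2) dx = -48/π + 192/π^3;  ∫_0^2 π*x*cos(π*x/2)/2 dx = -4/π;
  ∫_0^2 π*x^2*cos(π*x/2)/2 dx = -8/π.
Sum: 0 + -48/π + 192/π^3 − 4/π − 8/π = -60/π + 192/π^3.
So LHS = -60/π + 192/π^3.
∫_0^2 v(x) φ(x) dx = ∫_0^2 (6*x^2*sin(π*x/2) + 2*x*sin(π*x/2) + sin(π*x/2)) dx. Term by term:
  ∫_0^2 2*x*sin(π*x/2) dx = 8/π;  ∫_0^2 6*x^2*sin(π*x/2) dx = -192/π^3 + 48/π;  ∫_0^2 sin(π*x/2) dx = 4/π.
Sum: 8/π + -192/π^3 + 48/π + 4/π = -192/π^3 + 60/π.
So RHS = -∫_0^2 v(x) φ(x) dx = -60/π + 192/π^3.
LHS = RHS, so the identity holds for this test φ.
Moreover u is smooth here and v(x) = u'(x) = 6*x**2 + 2*x + 1 pointwise, so the identity holds for every test function. Hence v is the weak derivative of u.


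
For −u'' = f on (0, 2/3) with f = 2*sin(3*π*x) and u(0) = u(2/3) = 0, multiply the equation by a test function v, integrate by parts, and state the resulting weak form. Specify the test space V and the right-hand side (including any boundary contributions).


V = H^1_0(0, 2/3) (so v(0) = v(2/3) = 0); weak form: ∫_0^2/3 u'v' dx = ∫_0^2/3 (2*sin(3*π*x)) v dx for all v ∈ V.

Multiply both sides by a test function v and integrate from 0 to 2/3:
  ∫_0^2/3 −u''(x) v(x) dx = ∫_0^2/3 f(x) v(x) dx.
Integrate the LHS by parts once:
  ∫_0^2/3 −u'' v dx = −[u'(x) v(x)]_0^2/3 + ∫_0^2/3 u'(x) v'(x) dx.
Thus ∫_0^2/3 u'(x) v'(x) dx = ∫_0^2/3 f(x) v(x) dx + [u'(x) v(x)]_0^2/3.
Choose V so that boundary terms are either known or forced to vanish.
u is Dirichlet: u(0) = u(2/3) = 0. Let V = H^1_0(0, 2/3); then v(0) = v(2/3) = 0, and [u' v]_0^2/3 = 0.
Weak formulation: find u (satisfying any essential BC) such that ∫_0^2/3 u'(x) v'(x) dx = ∫_0^2/3 f v dx for all v ∈ V.
Substituting f(x) = 2*sin(3*π*x), the right-hand side is ∫_0^2/3 (2*sin(3*π*x)) v dx.


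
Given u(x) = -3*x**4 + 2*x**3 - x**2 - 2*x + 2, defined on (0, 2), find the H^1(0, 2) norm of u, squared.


||u||_{H^1}^2 = 2016

The H^1 norm (squared) on an interval (0, L) is
  ||u||_{H^1}^2 = ∫_0^L u(x)^2 dx + ∫_0^L u'(x)^2 dx.
Compute u'(x) = -12*x**3 + 6*x**2 - 2*x - 2.
Then u(x)^2 = 9*x**8 - 12*x**7 + 10*x**6 + 8*x**5 - 19*x**4 + 12*x**3 - 8*x + 4 and u'(x)^2 = 144*x**6 - 144*x**5 + 84*x**4 + 24*x**3 - 20*x**2 + 8*x + 4.
Integrate each monomial from 0 to 2 using ∫_0^2 c·x^n dx = c·2^(n+1)/(n+1):
  ∫_0^2 u(x)^2 dx = ∫_0^2 (9*x^8 - 12*x^7 + 10*x^6 + 8*x^5 - 19*x^4 + 12*x^3 - 8*x + 4) dx. Term by term:
    ∫_0^2 9*x^8 dx = 512;  ∫_0^2 -12*x^7 dx = -384;  ∫_0^2 10*x^6 dx = 1280/7;
    ∫_0^2 8*x^5 dx = 256/3;  ∫_0^2 -19*x^4 dx = -608/5;  ∫_0^2 12*x^3 dx = 48;
    ∫_0^2 -8*x dx = -16;  ∫_0^2 4 dx = 8.
  Sum: 512 − 384 + 1280/7 + 256/3 − 608/5 + 48 − 16 + 8 = 33032/105.
  ∫_0^2 u'(x)^2 dx = ∫_0^2 (144*x^6 - 144*x^5 + 84*x^4 + 24*x^3 - 20*x^2 + 8*x + 4) dx. Term by term:
    ∫_0^2 144*x^6 dx = 18432/7;  ∫_0^2 -144*x^5 dx = -1536;  ∫_0^2 84*x^4 dx = 2688/5;
    ∫_0^2 24*x^3 dx = 96;  ∫_0^2 -20*x^2 dx = -160/3;  ∫_0^2 8*x dx = 16;
    ∫_0^2 4 dx = 8.
  Sum: 18432/7 − 1536 + 2688/5 + 96 − 160/3 + 16 + 8 = 178648/105.
Adding: ||u||_{H^1}^2 = 33032/105 + 178648/105 = 2016.


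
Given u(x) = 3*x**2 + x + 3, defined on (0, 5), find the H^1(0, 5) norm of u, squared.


||u||_{H^1}^2 = 54775/6

The H^1 norm (squared) on an interval (0, L) is
  ||u||_{H^1}^2 = ∫_0^L u(x)^2 dx + ∫_0^L u'(x)^2 dx.
Compute u'(x) = 6*x + 1.
Then u(x)^2 = 9*x**4 + 6*x**3 + 19*x**2 + 6*x + 9 and u'(x)^2 = 36*x**2 + 12*x + 1.
Integrate each monomial from 0 to 5 using ∫_0^5 c·x^n dx = c·5^(n+1)/(n+1):
  ∫_0^5 u(x)^2 dx = ∫_0^5 (9*x^4 + 6*x^3 + 19*x^2 + 6*x + 9) dx. Term by term:
    ∫_0^5 9*x^4 dx = 5625;  ∫_0^5 6*x^3 dx = 1875/2;  ∫_0^5 19*x^2 dx = 2375/3;
    ∫_0^5 6*x dx = 75;  ∫_0^5 9 dx = 45.
  Sum: 5625 + 1875/2 + 2375/3 + 75 + 45 = 44845/6.
  ∫_0^5 u'(x)^2 dx = ∫_0^5 (36*x^2 + 12*x + 1) dx. Term by term:
    ∫_0^5 36*x^2 dx = 1500;  ∫_0^5 12*x dx = 150;  ∫_0^5 1 dx = 5.
  Sum: 1500 + 150 + 5 = 1655.
Adding: ||u||_{H^1}^2 = 44845/6 + 1655 = 54775/6.


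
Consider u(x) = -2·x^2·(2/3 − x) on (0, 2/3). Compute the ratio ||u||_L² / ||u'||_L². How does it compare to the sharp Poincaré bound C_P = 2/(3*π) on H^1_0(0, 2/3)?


||u||_L² / ||u'||_L² = sqrt(14)/21 < C_P = 2/(3*π).

u(x) = -2·x^2·(2/3 − x), so u'(x) = 2*x*(9*x - 4)/3.
u(x) = -2·x^2·(2/3 − x) vanishes at x = 0 and x = 2/3, so u ∈ H^1_0(0, 2/3). Differentiate via the product rule and integrate the resulting polynomials term by term.
  ∫_0^2/3 u² dx = ∫_0^2/3 (4*x^6 - 16*x^5/3 + 16*x^4/9) dx. Term by term:
    ∫_0^2/3 4*x^6 dx = 512/15309;  ∫_0^2/3 -16*x^5/3 dx = -512/6561;  ∫_0^2/3 16*x^4/9 dx = 512/10935.
  Sum: 512/15309 − 512/6561 + 512/10935 = 512/229635.
  ∫_0^2/3 (u')² dx = ∫_0^2/3 (36*x^4 - 32*x^3 + 64*x^2/9) dx. Term by term:
    ∫_0^2/3 36*x^4 dx = 128/135;  ∫_0^2/3 -32*x^3 dx = -128/81;  ∫_0^2/3 64*x^2/9 dx = 512/729.
  Sum: 128/135 − 128/81 + 512/729 = 256/3645.
∫_0^2/3 u² dx = 512/229635, so ||u||_L² = 16*sqrt(70)/2835.
∫_0^2/3 (u')² dx = 256/3645, so ||u'||_L² = 16*sqrt(5)/135.
Ratio ||u||_L² / ||u'||_L² = sqrt(14)/21.
Sharp Poincaré constant on H^1_0(0, 2/3) is C_P = L/π = 2/(3*π), achieved by sin(3*π/2·x).
A polynomial bump cannot attain the sharp Poincaré constant (only the first sine eigenfunction does), so the ratio is strictly less than C_P, consistent with ||u||_L² ≤ C_P ||u'||_L².
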